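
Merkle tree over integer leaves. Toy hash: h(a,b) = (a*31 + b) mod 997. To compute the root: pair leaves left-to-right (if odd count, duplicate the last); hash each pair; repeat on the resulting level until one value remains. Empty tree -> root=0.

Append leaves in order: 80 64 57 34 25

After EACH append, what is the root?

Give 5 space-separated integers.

After append 80 (leaves=[80]):
  L0: [80]
  root=80
After append 64 (leaves=[80, 64]):
  L0: [80, 64]
  L1: h(80,64)=(80*31+64)%997=550 -> [550]
  root=550
After append 57 (leaves=[80, 64, 57]):
  L0: [80, 64, 57]
  L1: h(80,64)=(80*31+64)%997=550 h(57,57)=(57*31+57)%997=827 -> [550, 827]
  L2: h(550,827)=(550*31+827)%997=928 -> [928]
  root=928
After append 34 (leaves=[80, 64, 57, 34]):
  L0: [80, 64, 57, 34]
  L1: h(80,64)=(80*31+64)%997=550 h(57,34)=(57*31+34)%997=804 -> [550, 804]
  L2: h(550,804)=(550*31+804)%997=905 -> [905]
  root=905
After append 25 (leaves=[80, 64, 57, 34, 25]):
  L0: [80, 64, 57, 34, 25]
  L1: h(80,64)=(80*31+64)%997=550 h(57,34)=(57*31+34)%997=804 h(25,25)=(25*31+25)%997=800 -> [550, 804, 800]
  L2: h(550,804)=(550*31+804)%997=905 h(800,800)=(800*31+800)%997=675 -> [905, 675]
  L3: h(905,675)=(905*31+675)%997=814 -> [814]
  root=814

Answer: 80 550 928 905 814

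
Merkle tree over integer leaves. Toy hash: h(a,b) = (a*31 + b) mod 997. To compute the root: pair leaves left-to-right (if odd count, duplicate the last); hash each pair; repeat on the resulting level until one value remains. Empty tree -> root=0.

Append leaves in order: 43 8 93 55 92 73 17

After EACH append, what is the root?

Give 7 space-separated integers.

After append 43 (leaves=[43]):
  L0: [43]
  root=43
After append 8 (leaves=[43, 8]):
  L0: [43, 8]
  L1: h(43,8)=(43*31+8)%997=344 -> [344]
  root=344
After append 93 (leaves=[43, 8, 93]):
  L0: [43, 8, 93]
  L1: h(43,8)=(43*31+8)%997=344 h(93,93)=(93*31+93)%997=982 -> [344, 982]
  L2: h(344,982)=(344*31+982)%997=679 -> [679]
  root=679
After append 55 (leaves=[43, 8, 93, 55]):
  L0: [43, 8, 93, 55]
  L1: h(43,8)=(43*31+8)%997=344 h(93,55)=(93*31+55)%997=944 -> [344, 944]
  L2: h(344,944)=(344*31+944)%997=641 -> [641]
  root=641
After append 92 (leaves=[43, 8, 93, 55, 92]):
  L0: [43, 8, 93, 55, 92]
  L1: h(43,8)=(43*31+8)%997=344 h(93,55)=(93*31+55)%997=944 h(92,92)=(92*31+92)%997=950 -> [344, 944, 950]
  L2: h(344,944)=(344*31+944)%997=641 h(950,950)=(950*31+950)%997=490 -> [641, 490]
  L3: h(641,490)=(641*31+490)%997=421 -> [421]
  root=421
After append 73 (leaves=[43, 8, 93, 55, 92, 73]):
  L0: [43, 8, 93, 55, 92, 73]
  L1: h(43,8)=(43*31+8)%997=344 h(93,55)=(93*31+55)%997=944 h(92,73)=(92*31+73)%997=931 -> [344, 944, 931]
  L2: h(344,944)=(344*31+944)%997=641 h(931,931)=(931*31+931)%997=879 -> [641, 879]
  L3: h(641,879)=(641*31+879)%997=810 -> [810]
  root=810
After append 17 (leaves=[43, 8, 93, 55, 92, 73, 17]):
  L0: [43, 8, 93, 55, 92, 73, 17]
  L1: h(43,8)=(43*31+8)%997=344 h(93,55)=(93*31+55)%997=944 h(92,73)=(92*31+73)%997=931 h(17,17)=(17*31+17)%997=544 -> [344, 944, 931, 544]
  L2: h(344,944)=(344*31+944)%997=641 h(931,544)=(931*31+544)%997=492 -> [641, 492]
  L3: h(641,492)=(641*31+492)%997=423 -> [423]
  root=423

Answer: 43 344 679 641 421 810 423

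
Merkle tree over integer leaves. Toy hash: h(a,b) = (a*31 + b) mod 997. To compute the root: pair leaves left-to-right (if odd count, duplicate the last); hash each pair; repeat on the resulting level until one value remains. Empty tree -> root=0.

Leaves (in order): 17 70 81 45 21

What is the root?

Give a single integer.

Answer: 485

Derivation:
L0: [17, 70, 81, 45, 21]
L1: h(17,70)=(17*31+70)%997=597 h(81,45)=(81*31+45)%997=562 h(21,21)=(21*31+21)%997=672 -> [597, 562, 672]
L2: h(597,562)=(597*31+562)%997=126 h(672,672)=(672*31+672)%997=567 -> [126, 567]
L3: h(126,567)=(126*31+567)%997=485 -> [485]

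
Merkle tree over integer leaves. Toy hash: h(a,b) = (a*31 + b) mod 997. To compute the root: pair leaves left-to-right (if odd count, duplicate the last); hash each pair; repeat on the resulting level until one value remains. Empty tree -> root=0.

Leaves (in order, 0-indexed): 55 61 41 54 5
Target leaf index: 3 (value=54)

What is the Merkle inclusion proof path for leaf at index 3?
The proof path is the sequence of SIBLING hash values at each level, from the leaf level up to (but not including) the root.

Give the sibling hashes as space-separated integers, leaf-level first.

L0 (leaves): [55, 61, 41, 54, 5], target index=3
L1: h(55,61)=(55*31+61)%997=769 [pair 0] h(41,54)=(41*31+54)%997=328 [pair 1] h(5,5)=(5*31+5)%997=160 [pair 2] -> [769, 328, 160]
  Sibling for proof at L0: 41
L2: h(769,328)=(769*31+328)%997=239 [pair 0] h(160,160)=(160*31+160)%997=135 [pair 1] -> [239, 135]
  Sibling for proof at L1: 769
L3: h(239,135)=(239*31+135)%997=565 [pair 0] -> [565]
  Sibling for proof at L2: 135
Root: 565
Proof path (sibling hashes from leaf to root): [41, 769, 135]

Answer: 41 769 135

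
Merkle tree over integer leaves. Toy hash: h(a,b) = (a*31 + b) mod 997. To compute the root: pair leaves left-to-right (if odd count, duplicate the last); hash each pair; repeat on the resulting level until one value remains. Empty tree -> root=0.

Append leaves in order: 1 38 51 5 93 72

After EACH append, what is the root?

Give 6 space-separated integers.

Answer: 1 69 780 734 340 665

Derivation:
After append 1 (leaves=[1]):
  L0: [1]
  root=1
After append 38 (leaves=[1, 38]):
  L0: [1, 38]
  L1: h(1,38)=(1*31+38)%997=69 -> [69]
  root=69
After append 51 (leaves=[1, 38, 51]):
  L0: [1, 38, 51]
  L1: h(1,38)=(1*31+38)%997=69 h(51,51)=(51*31+51)%997=635 -> [69, 635]
  L2: h(69,635)=(69*31+635)%997=780 -> [780]
  root=780
After append 5 (leaves=[1, 38, 51, 5]):
  L0: [1, 38, 51, 5]
  L1: h(1,38)=(1*31+38)%997=69 h(51,5)=(51*31+5)%997=589 -> [69, 589]
  L2: h(69,589)=(69*31+589)%997=734 -> [734]
  root=734
After append 93 (leaves=[1, 38, 51, 5, 93]):
  L0: [1, 38, 51, 5, 93]
  L1: h(1,38)=(1*31+38)%997=69 h(51,5)=(51*31+5)%997=589 h(93,93)=(93*31+93)%997=982 -> [69, 589, 982]
  L2: h(69,589)=(69*31+589)%997=734 h(982,982)=(982*31+982)%997=517 -> [734, 517]
  L3: h(734,517)=(734*31+517)%997=340 -> [340]
  root=340
After append 72 (leaves=[1, 38, 51, 5, 93, 72]):
  L0: [1, 38, 51, 5, 93, 72]
  L1: h(1,38)=(1*31+38)%997=69 h(51,5)=(51*31+5)%997=589 h(93,72)=(93*31+72)%997=961 -> [69, 589, 961]
  L2: h(69,589)=(69*31+589)%997=734 h(961,961)=(961*31+961)%997=842 -> [734, 842]
  L3: h(734,842)=(734*31+842)%997=665 -> [665]
  root=665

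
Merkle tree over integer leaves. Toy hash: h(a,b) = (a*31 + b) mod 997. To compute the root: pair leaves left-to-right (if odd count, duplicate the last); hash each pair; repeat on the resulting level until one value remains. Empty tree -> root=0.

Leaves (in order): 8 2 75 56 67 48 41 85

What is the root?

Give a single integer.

L0: [8, 2, 75, 56, 67, 48, 41, 85]
L1: h(8,2)=(8*31+2)%997=250 h(75,56)=(75*31+56)%997=387 h(67,48)=(67*31+48)%997=131 h(41,85)=(41*31+85)%997=359 -> [250, 387, 131, 359]
L2: h(250,387)=(250*31+387)%997=161 h(131,359)=(131*31+359)%997=432 -> [161, 432]
L3: h(161,432)=(161*31+432)%997=438 -> [438]

Answer: 438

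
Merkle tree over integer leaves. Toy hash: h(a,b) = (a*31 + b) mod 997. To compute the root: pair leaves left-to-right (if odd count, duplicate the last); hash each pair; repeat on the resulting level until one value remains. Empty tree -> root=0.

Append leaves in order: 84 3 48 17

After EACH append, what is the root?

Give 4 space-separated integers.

After append 84 (leaves=[84]):
  L0: [84]
  root=84
After append 3 (leaves=[84, 3]):
  L0: [84, 3]
  L1: h(84,3)=(84*31+3)%997=613 -> [613]
  root=613
After append 48 (leaves=[84, 3, 48]):
  L0: [84, 3, 48]
  L1: h(84,3)=(84*31+3)%997=613 h(48,48)=(48*31+48)%997=539 -> [613, 539]
  L2: h(613,539)=(613*31+539)%997=599 -> [599]
  root=599
After append 17 (leaves=[84, 3, 48, 17]):
  L0: [84, 3, 48, 17]
  L1: h(84,3)=(84*31+3)%997=613 h(48,17)=(48*31+17)%997=508 -> [613, 508]
  L2: h(613,508)=(613*31+508)%997=568 -> [568]
  root=568

Answer: 84 613 599 568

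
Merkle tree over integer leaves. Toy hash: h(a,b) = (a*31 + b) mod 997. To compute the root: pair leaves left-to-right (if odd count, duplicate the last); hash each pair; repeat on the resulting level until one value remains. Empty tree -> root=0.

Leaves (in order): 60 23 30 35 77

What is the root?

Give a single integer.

L0: [60, 23, 30, 35, 77]
L1: h(60,23)=(60*31+23)%997=886 h(30,35)=(30*31+35)%997=965 h(77,77)=(77*31+77)%997=470 -> [886, 965, 470]
L2: h(886,965)=(886*31+965)%997=515 h(470,470)=(470*31+470)%997=85 -> [515, 85]
L3: h(515,85)=(515*31+85)%997=98 -> [98]

Answer: 98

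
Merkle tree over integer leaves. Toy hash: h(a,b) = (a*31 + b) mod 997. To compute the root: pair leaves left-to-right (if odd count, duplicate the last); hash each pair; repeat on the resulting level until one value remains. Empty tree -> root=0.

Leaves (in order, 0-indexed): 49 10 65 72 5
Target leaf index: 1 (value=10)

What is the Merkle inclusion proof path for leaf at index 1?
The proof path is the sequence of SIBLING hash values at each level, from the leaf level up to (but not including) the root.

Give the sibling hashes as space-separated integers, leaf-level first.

Answer: 49 93 135

Derivation:
L0 (leaves): [49, 10, 65, 72, 5], target index=1
L1: h(49,10)=(49*31+10)%997=532 [pair 0] h(65,72)=(65*31+72)%997=93 [pair 1] h(5,5)=(5*31+5)%997=160 [pair 2] -> [532, 93, 160]
  Sibling for proof at L0: 49
L2: h(532,93)=(532*31+93)%997=633 [pair 0] h(160,160)=(160*31+160)%997=135 [pair 1] -> [633, 135]
  Sibling for proof at L1: 93
L3: h(633,135)=(633*31+135)%997=815 [pair 0] -> [815]
  Sibling for proof at L2: 135
Root: 815
Proof path (sibling hashes from leaf to root): [49, 93, 135]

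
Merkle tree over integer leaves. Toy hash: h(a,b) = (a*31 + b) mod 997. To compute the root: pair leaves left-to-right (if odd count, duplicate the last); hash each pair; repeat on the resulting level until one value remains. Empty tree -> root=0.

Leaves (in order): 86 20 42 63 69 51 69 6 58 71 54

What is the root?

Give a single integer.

Answer: 821

Derivation:
L0: [86, 20, 42, 63, 69, 51, 69, 6, 58, 71, 54]
L1: h(86,20)=(86*31+20)%997=692 h(42,63)=(42*31+63)%997=368 h(69,51)=(69*31+51)%997=196 h(69,6)=(69*31+6)%997=151 h(58,71)=(58*31+71)%997=872 h(54,54)=(54*31+54)%997=731 -> [692, 368, 196, 151, 872, 731]
L2: h(692,368)=(692*31+368)%997=883 h(196,151)=(196*31+151)%997=245 h(872,731)=(872*31+731)%997=844 -> [883, 245, 844]
L3: h(883,245)=(883*31+245)%997=699 h(844,844)=(844*31+844)%997=89 -> [699, 89]
L4: h(699,89)=(699*31+89)%997=821 -> [821]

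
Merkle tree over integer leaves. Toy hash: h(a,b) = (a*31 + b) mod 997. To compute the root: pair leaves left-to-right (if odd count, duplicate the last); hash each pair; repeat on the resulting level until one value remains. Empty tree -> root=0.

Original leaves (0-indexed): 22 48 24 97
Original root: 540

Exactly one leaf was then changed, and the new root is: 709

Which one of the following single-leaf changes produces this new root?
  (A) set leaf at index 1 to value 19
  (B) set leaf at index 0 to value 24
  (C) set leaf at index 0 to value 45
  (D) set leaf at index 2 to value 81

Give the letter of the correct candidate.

Original leaves: [22, 48, 24, 97]
Target new root: 709
Try each candidate change and compute the resulting root:
Candidate A: set leaf[1] = 19 -> leaves = [22, 19, 24, 97]
  L0: [22, 19, 24, 97]
  L1: h(22,19)=(22*31+19)%997=701 h(24,97)=(24*31+97)%997=841 -> [701, 841]
  L2: h(701,841)=(701*31+841)%997=638 -> [638]
  root = 638 != target 709
Candidate B: set leaf[0] = 24 -> leaves = [24, 48, 24, 97]
  L0: [24, 48, 24, 97]
  L1: h(24,48)=(24*31+48)%997=792 h(24,97)=(24*31+97)%997=841 -> [792, 841]
  L2: h(792,841)=(792*31+841)%997=468 -> [468]
  root = 468 != target 709
Candidate C: set leaf[0] = 45 -> leaves = [45, 48, 24, 97]
  L0: [45, 48, 24, 97]
  L1: h(45,48)=(45*31+48)%997=446 h(24,97)=(24*31+97)%997=841 -> [446, 841]
  L2: h(446,841)=(446*31+841)%997=709 -> [709]
  root = 709 == target 709  ** MATCH **
Candidate D: set leaf[2] = 81 -> leaves = [22, 48, 81, 97]
  L0: [22, 48, 81, 97]
  L1: h(22,48)=(22*31+48)%997=730 h(81,97)=(81*31+97)%997=614 -> [730, 614]
  L2: h(730,614)=(730*31+614)%997=313 -> [313]
  root = 313 != target 709
Candidate C produces the target root.

Answer: C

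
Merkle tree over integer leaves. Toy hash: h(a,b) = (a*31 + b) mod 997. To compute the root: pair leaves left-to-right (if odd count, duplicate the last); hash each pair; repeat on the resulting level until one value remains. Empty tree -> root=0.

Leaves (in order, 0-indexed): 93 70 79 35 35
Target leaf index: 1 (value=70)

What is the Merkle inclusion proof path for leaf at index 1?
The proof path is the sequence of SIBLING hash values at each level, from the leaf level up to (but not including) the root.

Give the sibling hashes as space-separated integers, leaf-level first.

L0 (leaves): [93, 70, 79, 35, 35], target index=1
L1: h(93,70)=(93*31+70)%997=959 [pair 0] h(79,35)=(79*31+35)%997=490 [pair 1] h(35,35)=(35*31+35)%997=123 [pair 2] -> [959, 490, 123]
  Sibling for proof at L0: 93
L2: h(959,490)=(959*31+490)%997=309 [pair 0] h(123,123)=(123*31+123)%997=945 [pair 1] -> [309, 945]
  Sibling for proof at L1: 490
L3: h(309,945)=(309*31+945)%997=554 [pair 0] -> [554]
  Sibling for proof at L2: 945
Root: 554
Proof path (sibling hashes from leaf to root): [93, 490, 945]

Answer: 93 490 945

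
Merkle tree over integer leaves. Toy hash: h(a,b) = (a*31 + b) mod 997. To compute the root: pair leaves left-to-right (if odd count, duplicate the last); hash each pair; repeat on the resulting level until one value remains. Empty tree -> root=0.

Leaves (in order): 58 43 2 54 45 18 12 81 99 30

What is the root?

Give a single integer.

Answer: 62

Derivation:
L0: [58, 43, 2, 54, 45, 18, 12, 81, 99, 30]
L1: h(58,43)=(58*31+43)%997=844 h(2,54)=(2*31+54)%997=116 h(45,18)=(45*31+18)%997=416 h(12,81)=(12*31+81)%997=453 h(99,30)=(99*31+30)%997=108 -> [844, 116, 416, 453, 108]
L2: h(844,116)=(844*31+116)%997=358 h(416,453)=(416*31+453)%997=388 h(108,108)=(108*31+108)%997=465 -> [358, 388, 465]
L3: h(358,388)=(358*31+388)%997=519 h(465,465)=(465*31+465)%997=922 -> [519, 922]
L4: h(519,922)=(519*31+922)%997=62 -> [62]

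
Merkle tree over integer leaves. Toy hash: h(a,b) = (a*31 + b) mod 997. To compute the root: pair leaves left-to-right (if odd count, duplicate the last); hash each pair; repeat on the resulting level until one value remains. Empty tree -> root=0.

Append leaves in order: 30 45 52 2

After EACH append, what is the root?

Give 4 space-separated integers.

After append 30 (leaves=[30]):
  L0: [30]
  root=30
After append 45 (leaves=[30, 45]):
  L0: [30, 45]
  L1: h(30,45)=(30*31+45)%997=975 -> [975]
  root=975
After append 52 (leaves=[30, 45, 52]):
  L0: [30, 45, 52]
  L1: h(30,45)=(30*31+45)%997=975 h(52,52)=(52*31+52)%997=667 -> [975, 667]
  L2: h(975,667)=(975*31+667)%997=982 -> [982]
  root=982
After append 2 (leaves=[30, 45, 52, 2]):
  L0: [30, 45, 52, 2]
  L1: h(30,45)=(30*31+45)%997=975 h(52,2)=(52*31+2)%997=617 -> [975, 617]
  L2: h(975,617)=(975*31+617)%997=932 -> [932]
  root=932

Answer: 30 975 982 932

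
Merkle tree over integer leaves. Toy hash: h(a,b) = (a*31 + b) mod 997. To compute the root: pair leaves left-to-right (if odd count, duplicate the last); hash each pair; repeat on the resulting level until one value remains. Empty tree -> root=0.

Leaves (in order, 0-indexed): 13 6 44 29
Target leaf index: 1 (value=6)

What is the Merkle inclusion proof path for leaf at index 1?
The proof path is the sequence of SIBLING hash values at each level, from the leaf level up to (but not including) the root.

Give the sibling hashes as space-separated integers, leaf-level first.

Answer: 13 396

Derivation:
L0 (leaves): [13, 6, 44, 29], target index=1
L1: h(13,6)=(13*31+6)%997=409 [pair 0] h(44,29)=(44*31+29)%997=396 [pair 1] -> [409, 396]
  Sibling for proof at L0: 13
L2: h(409,396)=(409*31+396)%997=114 [pair 0] -> [114]
  Sibling for proof at L1: 396
Root: 114
Proof path (sibling hashes from leaf to root): [13, 396]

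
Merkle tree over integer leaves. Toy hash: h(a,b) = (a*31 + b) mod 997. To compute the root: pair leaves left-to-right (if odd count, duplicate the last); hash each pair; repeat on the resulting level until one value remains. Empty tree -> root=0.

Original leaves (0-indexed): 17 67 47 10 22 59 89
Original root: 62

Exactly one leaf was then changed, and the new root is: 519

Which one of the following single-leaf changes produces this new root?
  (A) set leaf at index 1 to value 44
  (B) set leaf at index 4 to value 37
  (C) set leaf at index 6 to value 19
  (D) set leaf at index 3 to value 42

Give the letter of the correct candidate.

Answer: B

Derivation:
Original leaves: [17, 67, 47, 10, 22, 59, 89]
Target new root: 519
Try each candidate change and compute the resulting root:
Candidate A: set leaf[1] = 44 -> leaves = [17, 44, 47, 10, 22, 59, 89]
  L0: [17, 44, 47, 10, 22, 59, 89]
  L1: h(17,44)=(17*31+44)%997=571 h(47,10)=(47*31+10)%997=470 h(22,59)=(22*31+59)%997=741 h(89,89)=(89*31+89)%997=854 -> [571, 470, 741, 854]
  L2: h(571,470)=(571*31+470)%997=225 h(741,854)=(741*31+854)%997=894 -> [225, 894]
  L3: h(225,894)=(225*31+894)%997=890 -> [890]
  root = 890 != target 519
Candidate B: set leaf[4] = 37 -> leaves = [17, 67, 47, 10, 37, 59, 89]
  L0: [17, 67, 47, 10, 37, 59, 89]
  L1: h(17,67)=(17*31+67)%997=594 h(47,10)=(47*31+10)%997=470 h(37,59)=(37*31+59)%997=209 h(89,89)=(89*31+89)%997=854 -> [594, 470, 209, 854]
  L2: h(594,470)=(594*31+470)%997=938 h(209,854)=(209*31+854)%997=354 -> [938, 354]
  L3: h(938,354)=(938*31+354)%997=519 -> [519]
  root = 519 == target 519  ** MATCH **
Candidate C: set leaf[6] = 19 -> leaves = [17, 67, 47, 10, 22, 59, 19]
  L0: [17, 67, 47, 10, 22, 59, 19]
  L1: h(17,67)=(17*31+67)%997=594 h(47,10)=(47*31+10)%997=470 h(22,59)=(22*31+59)%997=741 h(19,19)=(19*31+19)%997=608 -> [594, 470, 741, 608]
  L2: h(594,470)=(594*31+470)%997=938 h(741,608)=(741*31+608)%997=648 -> [938, 648]
  L3: h(938,648)=(938*31+648)%997=813 -> [813]
  root = 813 != target 519
Candidate D: set leaf[3] = 42 -> leaves = [17, 67, 47, 42, 22, 59, 89]
  L0: [17, 67, 47, 42, 22, 59, 89]
  L1: h(17,67)=(17*31+67)%997=594 h(47,42)=(47*31+42)%997=502 h(22,59)=(22*31+59)%997=741 h(89,89)=(89*31+89)%997=854 -> [594, 502, 741, 854]
  L2: h(594,502)=(594*31+502)%997=970 h(741,854)=(741*31+854)%997=894 -> [970, 894]
  L3: h(970,894)=(970*31+894)%997=57 -> [57]
  root = 57 != target 519
Candidate B produces the target root.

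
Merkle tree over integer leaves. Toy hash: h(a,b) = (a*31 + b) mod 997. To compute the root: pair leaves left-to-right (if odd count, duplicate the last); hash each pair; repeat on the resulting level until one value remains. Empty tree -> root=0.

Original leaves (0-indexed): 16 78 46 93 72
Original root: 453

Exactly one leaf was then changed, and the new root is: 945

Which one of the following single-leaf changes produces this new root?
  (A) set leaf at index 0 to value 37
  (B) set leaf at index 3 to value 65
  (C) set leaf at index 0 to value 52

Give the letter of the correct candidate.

Answer: A

Derivation:
Original leaves: [16, 78, 46, 93, 72]
Target new root: 945
Try each candidate change and compute the resulting root:
Candidate A: set leaf[0] = 37 -> leaves = [37, 78, 46, 93, 72]
  L0: [37, 78, 46, 93, 72]
  L1: h(37,78)=(37*31+78)%997=228 h(46,93)=(46*31+93)%997=522 h(72,72)=(72*31+72)%997=310 -> [228, 522, 310]
  L2: h(228,522)=(228*31+522)%997=611 h(310,310)=(310*31+310)%997=947 -> [611, 947]
  L3: h(611,947)=(611*31+947)%997=945 -> [945]
  root = 945 == target 945  ** MATCH **
Candidate B: set leaf[3] = 65 -> leaves = [16, 78, 46, 65, 72]
  L0: [16, 78, 46, 65, 72]
  L1: h(16,78)=(16*31+78)%997=574 h(46,65)=(46*31+65)%997=494 h(72,72)=(72*31+72)%997=310 -> [574, 494, 310]
  L2: h(574,494)=(574*31+494)%997=342 h(310,310)=(310*31+310)%997=947 -> [342, 947]
  L3: h(342,947)=(342*31+947)%997=582 -> [582]
  root = 582 != target 945
Candidate C: set leaf[0] = 52 -> leaves = [52, 78, 46, 93, 72]
  L0: [52, 78, 46, 93, 72]
  L1: h(52,78)=(52*31+78)%997=693 h(46,93)=(46*31+93)%997=522 h(72,72)=(72*31+72)%997=310 -> [693, 522, 310]
  L2: h(693,522)=(693*31+522)%997=71 h(310,310)=(310*31+310)%997=947 -> [71, 947]
  L3: h(71,947)=(71*31+947)%997=157 -> [157]
  root = 157 != target 945
Candidate A produces the target root.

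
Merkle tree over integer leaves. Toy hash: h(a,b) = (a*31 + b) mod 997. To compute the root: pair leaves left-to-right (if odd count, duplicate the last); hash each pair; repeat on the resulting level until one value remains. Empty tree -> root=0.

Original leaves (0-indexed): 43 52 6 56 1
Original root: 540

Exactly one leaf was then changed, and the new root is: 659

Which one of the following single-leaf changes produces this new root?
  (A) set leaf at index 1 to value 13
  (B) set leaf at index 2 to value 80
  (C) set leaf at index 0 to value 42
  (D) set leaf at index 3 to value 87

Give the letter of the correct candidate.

Answer: C

Derivation:
Original leaves: [43, 52, 6, 56, 1]
Target new root: 659
Try each candidate change and compute the resulting root:
Candidate A: set leaf[1] = 13 -> leaves = [43, 13, 6, 56, 1]
  L0: [43, 13, 6, 56, 1]
  L1: h(43,13)=(43*31+13)%997=349 h(6,56)=(6*31+56)%997=242 h(1,1)=(1*31+1)%997=32 -> [349, 242, 32]
  L2: h(349,242)=(349*31+242)%997=94 h(32,32)=(32*31+32)%997=27 -> [94, 27]
  L3: h(94,27)=(94*31+27)%997=947 -> [947]
  root = 947 != target 659
Candidate B: set leaf[2] = 80 -> leaves = [43, 52, 80, 56, 1]
  L0: [43, 52, 80, 56, 1]
  L1: h(43,52)=(43*31+52)%997=388 h(80,56)=(80*31+56)%997=542 h(1,1)=(1*31+1)%997=32 -> [388, 542, 32]
  L2: h(388,542)=(388*31+542)%997=606 h(32,32)=(32*31+32)%997=27 -> [606, 27]
  L3: h(606,27)=(606*31+27)%997=867 -> [867]
  root = 867 != target 659
Candidate C: set leaf[0] = 42 -> leaves = [42, 52, 6, 56, 1]
  L0: [42, 52, 6, 56, 1]
  L1: h(42,52)=(42*31+52)%997=357 h(6,56)=(6*31+56)%997=242 h(1,1)=(1*31+1)%997=32 -> [357, 242, 32]
  L2: h(357,242)=(357*31+242)%997=342 h(32,32)=(32*31+32)%997=27 -> [342, 27]
  L3: h(342,27)=(342*31+27)%997=659 -> [659]
  root = 659 == target 659  ** MATCH **
Candidate D: set leaf[3] = 87 -> leaves = [43, 52, 6, 87, 1]
  L0: [43, 52, 6, 87, 1]
  L1: h(43,52)=(43*31+52)%997=388 h(6,87)=(6*31+87)%997=273 h(1,1)=(1*31+1)%997=32 -> [388, 273, 32]
  L2: h(388,273)=(388*31+273)%997=337 h(32,32)=(32*31+32)%997=27 -> [337, 27]
  L3: h(337,27)=(337*31+27)%997=504 -> [504]
  root = 504 != target 659
Candidate C produces the target root.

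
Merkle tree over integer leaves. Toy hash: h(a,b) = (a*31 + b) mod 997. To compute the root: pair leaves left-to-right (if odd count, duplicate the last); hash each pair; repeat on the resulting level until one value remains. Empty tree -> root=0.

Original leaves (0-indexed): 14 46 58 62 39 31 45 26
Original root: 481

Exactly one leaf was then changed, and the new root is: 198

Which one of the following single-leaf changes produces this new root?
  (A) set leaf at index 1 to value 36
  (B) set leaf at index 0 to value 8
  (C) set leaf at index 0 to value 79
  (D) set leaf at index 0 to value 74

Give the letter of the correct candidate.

Answer: B

Derivation:
Original leaves: [14, 46, 58, 62, 39, 31, 45, 26]
Target new root: 198
Try each candidate change and compute the resulting root:
Candidate A: set leaf[1] = 36 -> leaves = [14, 36, 58, 62, 39, 31, 45, 26]
  L0: [14, 36, 58, 62, 39, 31, 45, 26]
  L1: h(14,36)=(14*31+36)%997=470 h(58,62)=(58*31+62)%997=863 h(39,31)=(39*31+31)%997=243 h(45,26)=(45*31+26)%997=424 -> [470, 863, 243, 424]
  L2: h(470,863)=(470*31+863)%997=478 h(243,424)=(243*31+424)%997=978 -> [478, 978]
  L3: h(478,978)=(478*31+978)%997=841 -> [841]
  root = 841 != target 198
Candidate B: set leaf[0] = 8 -> leaves = [8, 46, 58, 62, 39, 31, 45, 26]
  L0: [8, 46, 58, 62, 39, 31, 45, 26]
  L1: h(8,46)=(8*31+46)%997=294 h(58,62)=(58*31+62)%997=863 h(39,31)=(39*31+31)%997=243 h(45,26)=(45*31+26)%997=424 -> [294, 863, 243, 424]
  L2: h(294,863)=(294*31+863)%997=7 h(243,424)=(243*31+424)%997=978 -> [7, 978]
  L3: h(7,978)=(7*31+978)%997=198 -> [198]
  root = 198 == target 198  ** MATCH **
Candidate C: set leaf[0] = 79 -> leaves = [79, 46, 58, 62, 39, 31, 45, 26]
  L0: [79, 46, 58, 62, 39, 31, 45, 26]
  L1: h(79,46)=(79*31+46)%997=501 h(58,62)=(58*31+62)%997=863 h(39,31)=(39*31+31)%997=243 h(45,26)=(45*31+26)%997=424 -> [501, 863, 243, 424]
  L2: h(501,863)=(501*31+863)%997=442 h(243,424)=(243*31+424)%997=978 -> [442, 978]
  L3: h(442,978)=(442*31+978)%997=722 -> [722]
  root = 722 != target 198
Candidate D: set leaf[0] = 74 -> leaves = [74, 46, 58, 62, 39, 31, 45, 26]
  L0: [74, 46, 58, 62, 39, 31, 45, 26]
  L1: h(74,46)=(74*31+46)%997=346 h(58,62)=(58*31+62)%997=863 h(39,31)=(39*31+31)%997=243 h(45,26)=(45*31+26)%997=424 -> [346, 863, 243, 424]
  L2: h(346,863)=(346*31+863)%997=622 h(243,424)=(243*31+424)%997=978 -> [622, 978]
  L3: h(622,978)=(622*31+978)%997=320 -> [320]
  root = 320 != target 198
Candidate B produces the target root.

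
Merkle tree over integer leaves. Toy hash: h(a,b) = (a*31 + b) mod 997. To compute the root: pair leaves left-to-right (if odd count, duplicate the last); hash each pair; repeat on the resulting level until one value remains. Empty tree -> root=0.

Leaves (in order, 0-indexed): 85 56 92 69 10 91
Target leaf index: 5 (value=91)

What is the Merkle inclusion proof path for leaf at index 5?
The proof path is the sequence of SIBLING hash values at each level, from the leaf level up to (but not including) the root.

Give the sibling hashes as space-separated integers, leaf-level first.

Answer: 10 401 600

Derivation:
L0 (leaves): [85, 56, 92, 69, 10, 91], target index=5
L1: h(85,56)=(85*31+56)%997=697 [pair 0] h(92,69)=(92*31+69)%997=927 [pair 1] h(10,91)=(10*31+91)%997=401 [pair 2] -> [697, 927, 401]
  Sibling for proof at L0: 10
L2: h(697,927)=(697*31+927)%997=600 [pair 0] h(401,401)=(401*31+401)%997=868 [pair 1] -> [600, 868]
  Sibling for proof at L1: 401
L3: h(600,868)=(600*31+868)%997=525 [pair 0] -> [525]
  Sibling for proof at L2: 600
Root: 525
Proof path (sibling hashes from leaf to root): [10, 401, 600]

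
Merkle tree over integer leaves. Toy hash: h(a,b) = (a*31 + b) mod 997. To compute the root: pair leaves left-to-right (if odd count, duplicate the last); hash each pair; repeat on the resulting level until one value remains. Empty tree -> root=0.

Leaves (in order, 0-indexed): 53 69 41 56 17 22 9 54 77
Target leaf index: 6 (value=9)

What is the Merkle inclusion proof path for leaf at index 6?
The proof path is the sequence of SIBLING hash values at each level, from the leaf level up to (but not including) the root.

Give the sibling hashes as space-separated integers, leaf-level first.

L0 (leaves): [53, 69, 41, 56, 17, 22, 9, 54, 77], target index=6
L1: h(53,69)=(53*31+69)%997=715 [pair 0] h(41,56)=(41*31+56)%997=330 [pair 1] h(17,22)=(17*31+22)%997=549 [pair 2] h(9,54)=(9*31+54)%997=333 [pair 3] h(77,77)=(77*31+77)%997=470 [pair 4] -> [715, 330, 549, 333, 470]
  Sibling for proof at L0: 54
L2: h(715,330)=(715*31+330)%997=561 [pair 0] h(549,333)=(549*31+333)%997=403 [pair 1] h(470,470)=(470*31+470)%997=85 [pair 2] -> [561, 403, 85]
  Sibling for proof at L1: 549
L3: h(561,403)=(561*31+403)%997=845 [pair 0] h(85,85)=(85*31+85)%997=726 [pair 1] -> [845, 726]
  Sibling for proof at L2: 561
L4: h(845,726)=(845*31+726)%997=2 [pair 0] -> [2]
  Sibling for proof at L3: 726
Root: 2
Proof path (sibling hashes from leaf to root): [54, 549, 561, 726]

Answer: 54 549 561 726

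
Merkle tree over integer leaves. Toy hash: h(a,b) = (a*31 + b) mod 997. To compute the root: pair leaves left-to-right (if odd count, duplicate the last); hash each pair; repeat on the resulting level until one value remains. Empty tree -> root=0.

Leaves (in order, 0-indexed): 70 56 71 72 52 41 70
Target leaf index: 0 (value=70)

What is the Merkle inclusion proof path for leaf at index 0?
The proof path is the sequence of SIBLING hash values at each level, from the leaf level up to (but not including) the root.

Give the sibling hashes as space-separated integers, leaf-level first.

Answer: 56 279 642

Derivation:
L0 (leaves): [70, 56, 71, 72, 52, 41, 70], target index=0
L1: h(70,56)=(70*31+56)%997=232 [pair 0] h(71,72)=(71*31+72)%997=279 [pair 1] h(52,41)=(52*31+41)%997=656 [pair 2] h(70,70)=(70*31+70)%997=246 [pair 3] -> [232, 279, 656, 246]
  Sibling for proof at L0: 56
L2: h(232,279)=(232*31+279)%997=492 [pair 0] h(656,246)=(656*31+246)%997=642 [pair 1] -> [492, 642]
  Sibling for proof at L1: 279
L3: h(492,642)=(492*31+642)%997=939 [pair 0] -> [939]
  Sibling for proof at L2: 642
Root: 939
Proof path (sibling hashes from leaf to root): [56, 279, 642]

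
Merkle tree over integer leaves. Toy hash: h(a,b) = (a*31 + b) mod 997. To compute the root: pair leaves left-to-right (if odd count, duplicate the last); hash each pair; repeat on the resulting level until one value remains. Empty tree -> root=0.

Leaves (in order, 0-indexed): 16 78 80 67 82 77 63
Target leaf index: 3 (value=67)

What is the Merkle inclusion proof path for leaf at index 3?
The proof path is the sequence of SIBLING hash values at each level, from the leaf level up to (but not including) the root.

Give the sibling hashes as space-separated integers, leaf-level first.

L0 (leaves): [16, 78, 80, 67, 82, 77, 63], target index=3
L1: h(16,78)=(16*31+78)%997=574 [pair 0] h(80,67)=(80*31+67)%997=553 [pair 1] h(82,77)=(82*31+77)%997=625 [pair 2] h(63,63)=(63*31+63)%997=22 [pair 3] -> [574, 553, 625, 22]
  Sibling for proof at L0: 80
L2: h(574,553)=(574*31+553)%997=401 [pair 0] h(625,22)=(625*31+22)%997=454 [pair 1] -> [401, 454]
  Sibling for proof at L1: 574
L3: h(401,454)=(401*31+454)%997=921 [pair 0] -> [921]
  Sibling for proof at L2: 454
Root: 921
Proof path (sibling hashes from leaf to root): [80, 574, 454]

Answer: 80 574 454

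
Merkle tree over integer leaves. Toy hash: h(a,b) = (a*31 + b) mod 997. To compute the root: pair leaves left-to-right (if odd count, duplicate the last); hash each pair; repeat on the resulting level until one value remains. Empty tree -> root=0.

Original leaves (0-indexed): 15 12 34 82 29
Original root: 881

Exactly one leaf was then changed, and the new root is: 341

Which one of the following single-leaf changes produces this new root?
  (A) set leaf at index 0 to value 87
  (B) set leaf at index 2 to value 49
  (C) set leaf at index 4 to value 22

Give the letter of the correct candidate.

Answer: B

Derivation:
Original leaves: [15, 12, 34, 82, 29]
Target new root: 341
Try each candidate change and compute the resulting root:
Candidate A: set leaf[0] = 87 -> leaves = [87, 12, 34, 82, 29]
  L0: [87, 12, 34, 82, 29]
  L1: h(87,12)=(87*31+12)%997=715 h(34,82)=(34*31+82)%997=139 h(29,29)=(29*31+29)%997=928 -> [715, 139, 928]
  L2: h(715,139)=(715*31+139)%997=370 h(928,928)=(928*31+928)%997=783 -> [370, 783]
  L3: h(370,783)=(370*31+783)%997=289 -> [289]
  root = 289 != target 341
Candidate B: set leaf[2] = 49 -> leaves = [15, 12, 49, 82, 29]
  L0: [15, 12, 49, 82, 29]
  L1: h(15,12)=(15*31+12)%997=477 h(49,82)=(49*31+82)%997=604 h(29,29)=(29*31+29)%997=928 -> [477, 604, 928]
  L2: h(477,604)=(477*31+604)%997=436 h(928,928)=(928*31+928)%997=783 -> [436, 783]
  L3: h(436,783)=(436*31+783)%997=341 -> [341]
  root = 341 == target 341  ** MATCH **
Candidate C: set leaf[4] = 22 -> leaves = [15, 12, 34, 82, 22]
  L0: [15, 12, 34, 82, 22]
  L1: h(15,12)=(15*31+12)%997=477 h(34,82)=(34*31+82)%997=139 h(22,22)=(22*31+22)%997=704 -> [477, 139, 704]
  L2: h(477,139)=(477*31+139)%997=968 h(704,704)=(704*31+704)%997=594 -> [968, 594]
  L3: h(968,594)=(968*31+594)%997=692 -> [692]
  root = 692 != target 341
Candidate B produces the target root.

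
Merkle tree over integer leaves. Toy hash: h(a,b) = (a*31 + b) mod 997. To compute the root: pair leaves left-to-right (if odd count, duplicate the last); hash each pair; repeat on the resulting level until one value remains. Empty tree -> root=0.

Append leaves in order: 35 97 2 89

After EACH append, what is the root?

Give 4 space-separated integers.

Answer: 35 185 814 901

Derivation:
After append 35 (leaves=[35]):
  L0: [35]
  root=35
After append 97 (leaves=[35, 97]):
  L0: [35, 97]
  L1: h(35,97)=(35*31+97)%997=185 -> [185]
  root=185
After append 2 (leaves=[35, 97, 2]):
  L0: [35, 97, 2]
  L1: h(35,97)=(35*31+97)%997=185 h(2,2)=(2*31+2)%997=64 -> [185, 64]
  L2: h(185,64)=(185*31+64)%997=814 -> [814]
  root=814
After append 89 (leaves=[35, 97, 2, 89]):
  L0: [35, 97, 2, 89]
  L1: h(35,97)=(35*31+97)%997=185 h(2,89)=(2*31+89)%997=151 -> [185, 151]
  L2: h(185,151)=(185*31+151)%997=901 -> [901]
  root=901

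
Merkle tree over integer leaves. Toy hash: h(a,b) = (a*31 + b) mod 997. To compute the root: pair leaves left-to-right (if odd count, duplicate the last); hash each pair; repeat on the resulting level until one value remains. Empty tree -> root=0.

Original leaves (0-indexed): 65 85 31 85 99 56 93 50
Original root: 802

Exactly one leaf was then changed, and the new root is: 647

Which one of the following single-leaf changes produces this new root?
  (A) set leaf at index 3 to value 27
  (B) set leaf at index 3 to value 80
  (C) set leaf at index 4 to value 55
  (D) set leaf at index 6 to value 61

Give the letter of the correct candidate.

Answer: B

Derivation:
Original leaves: [65, 85, 31, 85, 99, 56, 93, 50]
Target new root: 647
Try each candidate change and compute the resulting root:
Candidate A: set leaf[3] = 27 -> leaves = [65, 85, 31, 27, 99, 56, 93, 50]
  L0: [65, 85, 31, 27, 99, 56, 93, 50]
  L1: h(65,85)=(65*31+85)%997=106 h(31,27)=(31*31+27)%997=988 h(99,56)=(99*31+56)%997=134 h(93,50)=(93*31+50)%997=939 -> [106, 988, 134, 939]
  L2: h(106,988)=(106*31+988)%997=286 h(134,939)=(134*31+939)%997=108 -> [286, 108]
  L3: h(286,108)=(286*31+108)%997=1 -> [1]
  root = 1 != target 647
Candidate B: set leaf[3] = 80 -> leaves = [65, 85, 31, 80, 99, 56, 93, 50]
  L0: [65, 85, 31, 80, 99, 56, 93, 50]
  L1: h(65,85)=(65*31+85)%997=106 h(31,80)=(31*31+80)%997=44 h(99,56)=(99*31+56)%997=134 h(93,50)=(93*31+50)%997=939 -> [106, 44, 134, 939]
  L2: h(106,44)=(106*31+44)%997=339 h(134,939)=(134*31+939)%997=108 -> [339, 108]
  L3: h(339,108)=(339*31+108)%997=647 -> [647]
  root = 647 == target 647  ** MATCH **
Candidate C: set leaf[4] = 55 -> leaves = [65, 85, 31, 85, 55, 56, 93, 50]
  L0: [65, 85, 31, 85, 55, 56, 93, 50]
  L1: h(65,85)=(65*31+85)%997=106 h(31,85)=(31*31+85)%997=49 h(55,56)=(55*31+56)%997=764 h(93,50)=(93*31+50)%997=939 -> [106, 49, 764, 939]
  L2: h(106,49)=(106*31+49)%997=344 h(764,939)=(764*31+939)%997=695 -> [344, 695]
  L3: h(344,695)=(344*31+695)%997=392 -> [392]
  root = 392 != target 647
Candidate D: set leaf[6] = 61 -> leaves = [65, 85, 31, 85, 99, 56, 61, 50]
  L0: [65, 85, 31, 85, 99, 56, 61, 50]
  L1: h(65,85)=(65*31+85)%997=106 h(31,85)=(31*31+85)%997=49 h(99,56)=(99*31+56)%997=134 h(61,50)=(61*31+50)%997=944 -> [106, 49, 134, 944]
  L2: h(106,49)=(106*31+49)%997=344 h(134,944)=(134*31+944)%997=113 -> [344, 113]
  L3: h(344,113)=(344*31+113)%997=807 -> [807]
  root = 807 != target 647
Candidate B produces the target root.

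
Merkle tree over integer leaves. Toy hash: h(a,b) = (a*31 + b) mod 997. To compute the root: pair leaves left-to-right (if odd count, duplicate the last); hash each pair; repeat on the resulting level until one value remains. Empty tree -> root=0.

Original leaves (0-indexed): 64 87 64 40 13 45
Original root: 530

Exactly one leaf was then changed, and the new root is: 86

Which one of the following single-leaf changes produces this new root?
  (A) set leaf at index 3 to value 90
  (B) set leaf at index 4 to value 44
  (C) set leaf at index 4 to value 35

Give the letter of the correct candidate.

Original leaves: [64, 87, 64, 40, 13, 45]
Target new root: 86
Try each candidate change and compute the resulting root:
Candidate A: set leaf[3] = 90 -> leaves = [64, 87, 64, 90, 13, 45]
  L0: [64, 87, 64, 90, 13, 45]
  L1: h(64,87)=(64*31+87)%997=77 h(64,90)=(64*31+90)%997=80 h(13,45)=(13*31+45)%997=448 -> [77, 80, 448]
  L2: h(77,80)=(77*31+80)%997=473 h(448,448)=(448*31+448)%997=378 -> [473, 378]
  L3: h(473,378)=(473*31+378)%997=86 -> [86]
  root = 86 == target 86  ** MATCH **
Candidate B: set leaf[4] = 44 -> leaves = [64, 87, 64, 40, 44, 45]
  L0: [64, 87, 64, 40, 44, 45]
  L1: h(64,87)=(64*31+87)%997=77 h(64,40)=(64*31+40)%997=30 h(44,45)=(44*31+45)%997=412 -> [77, 30, 412]
  L2: h(77,30)=(77*31+30)%997=423 h(412,412)=(412*31+412)%997=223 -> [423, 223]
  L3: h(423,223)=(423*31+223)%997=375 -> [375]
  root = 375 != target 86
Candidate C: set leaf[4] = 35 -> leaves = [64, 87, 64, 40, 35, 45]
  L0: [64, 87, 64, 40, 35, 45]
  L1: h(64,87)=(64*31+87)%997=77 h(64,40)=(64*31+40)%997=30 h(35,45)=(35*31+45)%997=133 -> [77, 30, 133]
  L2: h(77,30)=(77*31+30)%997=423 h(133,133)=(133*31+133)%997=268 -> [423, 268]
  L3: h(423,268)=(423*31+268)%997=420 -> [420]
  root = 420 != target 86
Candidate A produces the target root.

Answer: A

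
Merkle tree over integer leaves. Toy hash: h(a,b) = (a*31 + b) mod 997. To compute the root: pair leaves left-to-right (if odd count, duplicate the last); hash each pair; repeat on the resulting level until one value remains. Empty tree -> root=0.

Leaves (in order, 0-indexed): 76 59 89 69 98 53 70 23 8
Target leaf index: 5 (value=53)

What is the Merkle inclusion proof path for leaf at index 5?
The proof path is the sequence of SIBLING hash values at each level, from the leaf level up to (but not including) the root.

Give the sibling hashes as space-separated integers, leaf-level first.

L0 (leaves): [76, 59, 89, 69, 98, 53, 70, 23, 8], target index=5
L1: h(76,59)=(76*31+59)%997=421 [pair 0] h(89,69)=(89*31+69)%997=834 [pair 1] h(98,53)=(98*31+53)%997=100 [pair 2] h(70,23)=(70*31+23)%997=199 [pair 3] h(8,8)=(8*31+8)%997=256 [pair 4] -> [421, 834, 100, 199, 256]
  Sibling for proof at L0: 98
L2: h(421,834)=(421*31+834)%997=924 [pair 0] h(100,199)=(100*31+199)%997=308 [pair 1] h(256,256)=(256*31+256)%997=216 [pair 2] -> [924, 308, 216]
  Sibling for proof at L1: 199
L3: h(924,308)=(924*31+308)%997=39 [pair 0] h(216,216)=(216*31+216)%997=930 [pair 1] -> [39, 930]
  Sibling for proof at L2: 924
L4: h(39,930)=(39*31+930)%997=145 [pair 0] -> [145]
  Sibling for proof at L3: 930
Root: 145
Proof path (sibling hashes from leaf to root): [98, 199, 924, 930]

Answer: 98 199 924 930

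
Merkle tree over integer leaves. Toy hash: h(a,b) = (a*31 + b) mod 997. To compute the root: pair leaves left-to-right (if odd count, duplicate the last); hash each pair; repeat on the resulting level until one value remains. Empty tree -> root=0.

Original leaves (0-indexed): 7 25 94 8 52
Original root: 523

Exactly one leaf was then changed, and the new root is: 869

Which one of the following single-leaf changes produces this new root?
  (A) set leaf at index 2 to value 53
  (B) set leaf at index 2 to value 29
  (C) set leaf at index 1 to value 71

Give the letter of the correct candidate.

Original leaves: [7, 25, 94, 8, 52]
Target new root: 869
Try each candidate change and compute the resulting root:
Candidate A: set leaf[2] = 53 -> leaves = [7, 25, 53, 8, 52]
  L0: [7, 25, 53, 8, 52]
  L1: h(7,25)=(7*31+25)%997=242 h(53,8)=(53*31+8)%997=654 h(52,52)=(52*31+52)%997=667 -> [242, 654, 667]
  L2: h(242,654)=(242*31+654)%997=180 h(667,667)=(667*31+667)%997=407 -> [180, 407]
  L3: h(180,407)=(180*31+407)%997=5 -> [5]
  root = 5 != target 869
Candidate B: set leaf[2] = 29 -> leaves = [7, 25, 29, 8, 52]
  L0: [7, 25, 29, 8, 52]
  L1: h(7,25)=(7*31+25)%997=242 h(29,8)=(29*31+8)%997=907 h(52,52)=(52*31+52)%997=667 -> [242, 907, 667]
  L2: h(242,907)=(242*31+907)%997=433 h(667,667)=(667*31+667)%997=407 -> [433, 407]
  L3: h(433,407)=(433*31+407)%997=869 -> [869]
  root = 869 == target 869  ** MATCH **
Candidate C: set leaf[1] = 71 -> leaves = [7, 71, 94, 8, 52]
  L0: [7, 71, 94, 8, 52]
  L1: h(7,71)=(7*31+71)%997=288 h(94,8)=(94*31+8)%997=928 h(52,52)=(52*31+52)%997=667 -> [288, 928, 667]
  L2: h(288,928)=(288*31+928)%997=883 h(667,667)=(667*31+667)%997=407 -> [883, 407]
  L3: h(883,407)=(883*31+407)%997=861 -> [861]
  root = 861 != target 869
Candidate B produces the target root.

Answer: B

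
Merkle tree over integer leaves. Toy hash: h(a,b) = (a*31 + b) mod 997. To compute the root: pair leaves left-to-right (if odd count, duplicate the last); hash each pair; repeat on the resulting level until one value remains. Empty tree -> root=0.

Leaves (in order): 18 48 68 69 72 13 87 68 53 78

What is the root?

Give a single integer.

Answer: 576

Derivation:
L0: [18, 48, 68, 69, 72, 13, 87, 68, 53, 78]
L1: h(18,48)=(18*31+48)%997=606 h(68,69)=(68*31+69)%997=183 h(72,13)=(72*31+13)%997=251 h(87,68)=(87*31+68)%997=771 h(53,78)=(53*31+78)%997=724 -> [606, 183, 251, 771, 724]
L2: h(606,183)=(606*31+183)%997=26 h(251,771)=(251*31+771)%997=576 h(724,724)=(724*31+724)%997=237 -> [26, 576, 237]
L3: h(26,576)=(26*31+576)%997=385 h(237,237)=(237*31+237)%997=605 -> [385, 605]
L4: h(385,605)=(385*31+605)%997=576 -> [576]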